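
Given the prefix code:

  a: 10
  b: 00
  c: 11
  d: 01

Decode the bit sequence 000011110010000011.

bbccbabbc

Read left to right; each codeword is recognised as soon as it completes (prefix code):
  00→b | 00→b | 11→c | 11→c | 00→b | 10→a | 00→b | 00→b | 11→c
Decoded message: bbccbabbc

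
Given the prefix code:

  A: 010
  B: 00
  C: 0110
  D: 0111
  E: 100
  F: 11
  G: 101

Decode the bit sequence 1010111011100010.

GDDBA

Read left to right; each codeword is recognised as soon as it completes (prefix code):
  101→G | 0111→D | 0111→D | 00→B | 010→A
Decoded message: GDDBA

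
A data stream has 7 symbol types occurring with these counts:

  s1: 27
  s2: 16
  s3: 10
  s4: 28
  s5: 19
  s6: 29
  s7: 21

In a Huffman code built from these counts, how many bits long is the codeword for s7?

3

Build the tree from the bottom:
combine s3(10), s2(16) → 26
combine s5(19), s7(21) → 40
combine 26, s1(27) → 53
combine s4(28), s6(29) → 57
combine 40, 53 → 93
combine 57, 93 → 150
s7 sits 3 levels below the root, so its codeword is 3 bits.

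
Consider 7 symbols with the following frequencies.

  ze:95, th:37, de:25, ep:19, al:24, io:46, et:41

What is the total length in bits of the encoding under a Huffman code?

Merge the two smallest weights repeatedly:
merge ep(19) and al(24): 43
merge de(25) and th(37): 62
merge et(41) and 43: 84
merge io(46) and 62: 108
merge 84 and ze(95): 179
merge 108 and 179: 287
The encoded length is the sum of every internal node's weight: 43 + 62 + 84 + 108 + 179 + 287 = 763 bits.

763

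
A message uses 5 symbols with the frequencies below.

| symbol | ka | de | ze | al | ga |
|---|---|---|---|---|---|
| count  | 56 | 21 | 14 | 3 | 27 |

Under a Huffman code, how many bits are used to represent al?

Huffman merges, smallest pair first:
merge al(3) and ze(14): 17
merge 17 and de(21): 38
merge ga(27) and 38: 65
merge ka(56) and 65: 121
al sits 4 levels below the root, so its codeword is 4 bits.

4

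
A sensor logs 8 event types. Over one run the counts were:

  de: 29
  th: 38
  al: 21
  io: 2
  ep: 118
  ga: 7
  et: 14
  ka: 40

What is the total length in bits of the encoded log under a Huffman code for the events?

647

Merge the two smallest weights repeatedly:
io(2) + ga(7) → 9
9 + et(14) → 23
al(21) + 23 → 44
de(29) + th(38) → 67
ka(40) + 44 → 84
67 + 84 → 151
ep(118) + 151 → 269
Each symbol's bit-cost is frequency × depth; summing gives 647 bits (equivalently 9 + 23 + 44 + 67 + 84 + 151 + 269).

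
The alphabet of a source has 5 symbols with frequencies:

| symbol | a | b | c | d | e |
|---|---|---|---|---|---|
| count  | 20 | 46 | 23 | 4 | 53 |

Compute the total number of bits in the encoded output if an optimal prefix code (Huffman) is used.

Merge the two smallest weights repeatedly:
d(4) + a(20) → 24
c(23) + 24 → 47
b(46) + 47 → 93
e(53) + 93 → 146
The encoded length is the sum of every internal node's weight: 24 + 47 + 93 + 146 = 310 bits.

310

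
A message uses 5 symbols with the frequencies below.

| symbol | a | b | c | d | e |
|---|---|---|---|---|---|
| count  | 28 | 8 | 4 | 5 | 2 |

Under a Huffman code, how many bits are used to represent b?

Repeatedly merge the two smallest:
combine e(2), c(4) → 6
combine d(5), 6 → 11
combine b(8), 11 → 19
combine 19, a(28) → 47
The subtree containing b is merged 2 times, so code length = 2.

2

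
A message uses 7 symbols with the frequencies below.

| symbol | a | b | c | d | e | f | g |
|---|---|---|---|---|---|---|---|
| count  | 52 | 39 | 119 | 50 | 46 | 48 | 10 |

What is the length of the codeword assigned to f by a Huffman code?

3

Build the tree from the bottom:
merge g(10) and b(39): 49
merge e(46) and f(48): 94
merge 49 and d(50): 99
merge a(52) and 94: 146
merge 99 and c(119): 218
merge 146 and 218: 364
The subtree containing f is merged 3 times, so code length = 3.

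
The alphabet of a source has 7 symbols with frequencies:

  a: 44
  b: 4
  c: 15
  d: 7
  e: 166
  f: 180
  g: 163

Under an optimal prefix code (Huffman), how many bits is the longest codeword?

5

Merge the two lowest-weight nodes at each step:
b(4) + d(7) → 11
11 + c(15) → 26
26 + a(44) → 70
70 + g(163) → 233
e(166) + f(180) → 346
233 + 346 → 579
The first pair merged (b, d) ends up deepest, at depth 5.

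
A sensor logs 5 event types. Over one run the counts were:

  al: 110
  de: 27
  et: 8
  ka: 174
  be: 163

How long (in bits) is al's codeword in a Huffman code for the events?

Repeatedly merge the two smallest:
et(8) + de(27) → 35
35 + al(110) → 145
145 + be(163) → 308
ka(174) + 308 → 482
al's leaf is at depth 3, giving a 3-bit codeword.

3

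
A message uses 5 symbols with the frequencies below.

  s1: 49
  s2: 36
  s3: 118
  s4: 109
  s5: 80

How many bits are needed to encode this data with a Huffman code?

Merge the two smallest weights repeatedly:
merge s2(36) and s1(49): 85
merge s5(80) and 85: 165
merge s4(109) and s3(118): 227
merge 165 and 227: 392
Each symbol's bit-cost is frequency × depth; summing gives 869 bits (equivalently 85 + 165 + 227 + 392).

869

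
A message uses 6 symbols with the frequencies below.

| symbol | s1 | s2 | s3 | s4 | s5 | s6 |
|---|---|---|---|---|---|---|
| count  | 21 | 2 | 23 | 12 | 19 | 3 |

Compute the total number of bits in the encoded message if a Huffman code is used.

Build the Huffman tree bottom-up:
s2(2) + s6(3) → 5
5 + s4(12) → 17
17 + s5(19) → 36
s1(21) + s3(23) → 44
36 + 44 → 80
Total encoded bits = sum of merged weights = 5 + 17 + 36 + 44 + 80 = 182.

182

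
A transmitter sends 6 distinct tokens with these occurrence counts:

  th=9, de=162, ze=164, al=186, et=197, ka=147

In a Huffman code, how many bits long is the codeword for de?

3

Build the tree from the bottom:
th(9) + ka(147) → 156
156 + de(162) → 318
ze(164) + al(186) → 350
et(197) + 318 → 515
350 + 515 → 865
de's leaf is at depth 3, giving a 3-bit codeword.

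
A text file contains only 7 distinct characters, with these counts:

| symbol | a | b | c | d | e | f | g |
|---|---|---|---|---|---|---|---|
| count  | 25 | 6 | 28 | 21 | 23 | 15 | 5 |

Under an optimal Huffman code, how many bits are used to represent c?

Build the tree from the bottom:
merge g(5) and b(6): 11
merge 11 and f(15): 26
merge d(21) and e(23): 44
merge a(25) and 26: 51
merge c(28) and 44: 72
merge 51 and 72: 123
c sits 2 levels below the root, so its codeword is 2 bits.

2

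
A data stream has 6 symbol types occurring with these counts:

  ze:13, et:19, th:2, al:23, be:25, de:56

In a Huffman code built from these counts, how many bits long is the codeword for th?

Repeatedly merge the two smallest:
merge th(2) and ze(13): 15
merge 15 and et(19): 34
merge al(23) and be(25): 48
merge 34 and 48: 82
merge de(56) and 82: 138
th sits 4 levels below the root, so its codeword is 4 bits.

4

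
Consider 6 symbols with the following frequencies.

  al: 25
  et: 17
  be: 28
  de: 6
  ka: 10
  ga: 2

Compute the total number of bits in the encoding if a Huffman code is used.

Build the Huffman tree bottom-up:
ga(2) + de(6) → 8
8 + ka(10) → 18
et(17) + 18 → 35
al(25) + be(28) → 53
35 + 53 → 88
The encoded length is the sum of every internal node's weight: 8 + 18 + 35 + 53 + 88 = 202 bits.

202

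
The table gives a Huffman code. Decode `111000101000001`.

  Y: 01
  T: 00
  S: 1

Read left to right; each codeword is recognised as soon as it completes (prefix code):
  1→S | 1→S | 1→S | 00→T | 01→Y | 01→Y | 00→T | 00→T | 01→Y
Decoded message: SSSTYYTTY

SSSTYYTTY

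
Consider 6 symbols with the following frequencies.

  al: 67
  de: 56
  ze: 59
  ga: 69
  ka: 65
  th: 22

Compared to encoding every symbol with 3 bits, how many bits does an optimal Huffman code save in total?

136

Fixed-length: 3 bits × 338 symbols = 1014 bits.
Huffman merges:
th(22) + de(56) → 78
ze(59) + ka(65) → 124
al(67) + ga(69) → 136
78 + 124 → 202
136 + 202 → 338
Huffman total = 78 + 124 + 136 + 202 + 338 = 878 bits.
Saving = 1014 − 878 = 136 bits.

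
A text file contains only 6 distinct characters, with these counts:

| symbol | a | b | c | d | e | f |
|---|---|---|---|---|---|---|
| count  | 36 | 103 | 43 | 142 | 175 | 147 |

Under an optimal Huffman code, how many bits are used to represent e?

2

Huffman merges, smallest pair first:
combine a(36), c(43) → 79
combine 79, b(103) → 182
combine d(142), f(147) → 289
combine e(175), 182 → 357
combine 289, 357 → 646
e sits 2 levels below the root, so its codeword is 2 bits.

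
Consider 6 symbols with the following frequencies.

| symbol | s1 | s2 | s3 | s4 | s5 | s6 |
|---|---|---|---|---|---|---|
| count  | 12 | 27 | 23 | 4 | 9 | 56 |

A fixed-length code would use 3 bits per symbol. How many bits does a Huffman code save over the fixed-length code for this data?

Fixed-length: 3 bits × 131 symbols = 393 bits.
Huffman merges:
combine s4(4), s5(9) → 13
combine s1(12), 13 → 25
combine s3(23), 25 → 48
combine s2(27), 48 → 75
combine s6(56), 75 → 131
Huffman total = 13 + 25 + 48 + 75 + 131 = 292 bits.
Saving = 393 − 292 = 101 bits.

101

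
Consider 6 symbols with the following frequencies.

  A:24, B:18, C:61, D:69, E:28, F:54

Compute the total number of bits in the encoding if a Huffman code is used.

Merge the two smallest weights repeatedly:
merge B(18) and A(24): 42
merge E(28) and 42: 70
merge F(54) and C(61): 115
merge D(69) and 70: 139
merge 115 and 139: 254
Total encoded bits = sum of merged weights = 42 + 70 + 115 + 139 + 254 = 620.

620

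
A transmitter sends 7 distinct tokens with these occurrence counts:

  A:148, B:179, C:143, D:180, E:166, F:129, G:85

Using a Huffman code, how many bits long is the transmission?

2910

Greedily combine the two least-frequent nodes:
G(85) + F(129) → 214
C(143) + A(148) → 291
E(166) + B(179) → 345
D(180) + 214 → 394
291 + 345 → 636
394 + 636 → 1030
Each symbol's bit-cost is frequency × depth; summing gives 2910 bits (equivalently 214 + 291 + 345 + 394 + 636 + 1030).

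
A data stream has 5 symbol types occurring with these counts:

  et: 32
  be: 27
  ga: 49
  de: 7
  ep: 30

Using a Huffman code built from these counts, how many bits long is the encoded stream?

324

Greedily combine the two least-frequent nodes:
de(7) + be(27) → 34
ep(30) + et(32) → 62
34 + ga(49) → 83
62 + 83 → 145
The encoded length is the sum of every internal node's weight: 34 + 62 + 83 + 145 = 324 bits.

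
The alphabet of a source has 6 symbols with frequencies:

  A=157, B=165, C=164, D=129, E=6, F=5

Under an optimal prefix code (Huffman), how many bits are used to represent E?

Build the tree from the bottom:
F(5) + E(6) → 11
11 + D(129) → 140
140 + A(157) → 297
C(164) + B(165) → 329
297 + 329 → 626
E's leaf is at depth 4, giving a 4-bit codeword.

4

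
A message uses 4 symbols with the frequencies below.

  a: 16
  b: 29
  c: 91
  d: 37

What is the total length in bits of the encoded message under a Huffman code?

300

Greedily combine the two least-frequent nodes:
merge a(16) and b(29): 45
merge d(37) and 45: 82
merge 82 and c(91): 173
Total encoded bits = sum of merged weights = 45 + 82 + 173 = 300.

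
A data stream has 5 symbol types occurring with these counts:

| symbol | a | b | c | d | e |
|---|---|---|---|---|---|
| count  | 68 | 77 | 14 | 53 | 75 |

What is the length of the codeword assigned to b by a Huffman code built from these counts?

2

Huffman merges, smallest pair first:
merge c(14) and d(53): 67
merge 67 and a(68): 135
merge e(75) and b(77): 152
merge 135 and 152: 287
The subtree containing b is merged 2 times, so code length = 2.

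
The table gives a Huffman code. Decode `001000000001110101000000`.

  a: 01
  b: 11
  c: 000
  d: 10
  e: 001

Read left to right; each codeword is recognised as soon as it completes (prefix code):
  001→e | 000→c | 000→c | 001→e | 11→b | 01→a | 01→a | 000→c | 000→c
Decoded message: eccebaacc

eccebaacc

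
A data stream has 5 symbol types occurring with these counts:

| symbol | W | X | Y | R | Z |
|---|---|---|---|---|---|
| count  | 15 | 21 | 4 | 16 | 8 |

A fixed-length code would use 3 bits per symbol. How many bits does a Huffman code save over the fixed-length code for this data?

52

Fixed-length: 3 bits × 64 symbols = 192 bits.
Huffman merges:
combine Y(4), Z(8) → 12
combine 12, W(15) → 27
combine R(16), X(21) → 37
combine 27, 37 → 64
Huffman total = 12 + 27 + 37 + 64 = 140 bits.
Saving = 192 − 140 = 52 bits.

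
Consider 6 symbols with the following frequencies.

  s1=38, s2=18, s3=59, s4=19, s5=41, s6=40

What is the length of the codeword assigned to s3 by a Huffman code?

Repeatedly merge the two smallest:
s2(18) + s4(19) → 37
37 + s1(38) → 75
s6(40) + s5(41) → 81
s3(59) + 75 → 134
81 + 134 → 215
The subtree containing s3 is merged 2 times, so code length = 2.

2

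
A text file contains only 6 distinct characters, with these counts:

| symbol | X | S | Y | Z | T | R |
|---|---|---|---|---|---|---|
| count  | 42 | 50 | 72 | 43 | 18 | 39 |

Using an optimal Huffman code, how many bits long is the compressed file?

670

Merge the two smallest weights repeatedly:
merge T(18) and R(39): 57
merge X(42) and Z(43): 85
merge S(50) and 57: 107
merge Y(72) and 85: 157
merge 107 and 157: 264
Each symbol's bit-cost is frequency × depth; summing gives 670 bits (equivalently 57 + 85 + 107 + 157 + 264).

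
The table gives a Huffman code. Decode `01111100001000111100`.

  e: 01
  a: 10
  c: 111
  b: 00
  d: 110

ecabebecb

Read left to right; each codeword is recognised as soon as it completes (prefix code):
  01→e | 111→c | 10→a | 00→b | 01→e | 00→b | 01→e | 111→c | 00→b
Decoded message: ecabebecb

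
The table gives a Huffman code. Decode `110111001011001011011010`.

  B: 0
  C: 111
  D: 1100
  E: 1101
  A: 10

Read left to right; each codeword is recognised as soon as it completes (prefix code):
  1101→E | 1100→D | 10→A | 1100→D | 10→A | 1101→E | 10→A | 10→A
Decoded message: EDADAEAA

EDADAEAA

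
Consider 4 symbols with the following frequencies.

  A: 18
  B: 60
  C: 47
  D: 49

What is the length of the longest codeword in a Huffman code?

2

Merge the two lowest-weight nodes at each step:
A(18) + C(47) → 65
D(49) + B(60) → 109
65 + 109 → 174
The first pair merged (A, C) ends up deepest, at depth 2.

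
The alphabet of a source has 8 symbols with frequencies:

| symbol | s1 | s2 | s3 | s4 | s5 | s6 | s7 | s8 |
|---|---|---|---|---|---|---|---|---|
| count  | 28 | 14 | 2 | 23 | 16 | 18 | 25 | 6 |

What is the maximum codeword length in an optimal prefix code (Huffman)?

Merge the two lowest-weight nodes at each step:
merge s3(2) and s8(6): 8
merge 8 and s2(14): 22
merge s5(16) and s6(18): 34
merge 22 and s4(23): 45
merge s7(25) and s1(28): 53
merge 34 and 45: 79
merge 53 and 79: 132
The first pair merged (s3, s8) ends up deepest, at depth 5.

5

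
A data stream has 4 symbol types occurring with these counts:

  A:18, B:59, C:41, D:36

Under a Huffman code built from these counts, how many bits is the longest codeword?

Merge the two lowest-weight nodes at each step:
A(18) + D(36) → 54
C(41) + 54 → 95
B(59) + 95 → 154
The first pair merged (A, D) ends up deepest, at depth 3.

3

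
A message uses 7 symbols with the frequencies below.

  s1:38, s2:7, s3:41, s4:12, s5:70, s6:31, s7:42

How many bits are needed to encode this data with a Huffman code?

Greedily combine the two least-frequent nodes:
merge s2(7) and s4(12): 19
merge 19 and s6(31): 50
merge s1(38) and s3(41): 79
merge s7(42) and 50: 92
merge s5(70) and 79: 149
merge 92 and 149: 241
Total encoded bits = sum of merged weights = 19 + 50 + 79 + 92 + 149 + 241 = 630.

630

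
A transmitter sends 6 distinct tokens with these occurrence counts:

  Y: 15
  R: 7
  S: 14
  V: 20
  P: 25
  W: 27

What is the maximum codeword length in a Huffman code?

Merge the two lowest-weight nodes at each step:
combine R(7), S(14) → 21
combine Y(15), V(20) → 35
combine 21, P(25) → 46
combine W(27), 35 → 62
combine 46, 62 → 108
The first pair merged (R, S) ends up deepest, at depth 3.

3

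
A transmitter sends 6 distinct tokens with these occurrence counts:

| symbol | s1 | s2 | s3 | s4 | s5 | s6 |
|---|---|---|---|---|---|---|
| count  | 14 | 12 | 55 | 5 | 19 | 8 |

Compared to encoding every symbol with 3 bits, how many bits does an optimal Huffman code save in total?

Fixed-length: 3 bits × 113 symbols = 339 bits.
Huffman merges:
merge s4(5) and s6(8): 13
merge s2(12) and 13: 25
merge s1(14) and s5(19): 33
merge 25 and 33: 58
merge s3(55) and 58: 113
Huffman total = 13 + 25 + 33 + 58 + 113 = 242 bits.
Saving = 339 − 242 = 97 bits.

97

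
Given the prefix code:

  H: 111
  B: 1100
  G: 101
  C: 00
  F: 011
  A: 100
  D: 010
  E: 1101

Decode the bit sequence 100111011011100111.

AHFFAH

Read left to right; each codeword is recognised as soon as it completes (prefix code):
  100→A | 111→H | 011→F | 011→F | 100→A | 111→H
Decoded message: AHFFAH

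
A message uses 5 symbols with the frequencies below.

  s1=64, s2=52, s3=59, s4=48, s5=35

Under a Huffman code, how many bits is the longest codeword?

Merge the two lowest-weight nodes at each step:
combine s5(35), s4(48) → 83
combine s2(52), s3(59) → 111
combine s1(64), 83 → 147
combine 111, 147 → 258
Maximum depth reached is 3.

3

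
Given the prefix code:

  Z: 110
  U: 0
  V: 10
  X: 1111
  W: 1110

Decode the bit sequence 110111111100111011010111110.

Read left to right; each codeword is recognised as soon as it completes (prefix code):
  110→Z | 1111→X | 1110→W | 0→U | 1110→W | 110→Z | 10→V | 1111→X | 10→V
Decoded message: ZXWUWZVXV

ZXWUWZVXV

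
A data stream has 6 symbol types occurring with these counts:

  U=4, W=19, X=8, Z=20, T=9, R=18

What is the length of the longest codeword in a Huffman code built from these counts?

Merge the two lowest-weight nodes at each step:
combine U(4), X(8) → 12
combine T(9), 12 → 21
combine R(18), W(19) → 37
combine Z(20), 21 → 41
combine 37, 41 → 78
The rarest symbols sit at the bottom; the longest codeword is 4 bits.

4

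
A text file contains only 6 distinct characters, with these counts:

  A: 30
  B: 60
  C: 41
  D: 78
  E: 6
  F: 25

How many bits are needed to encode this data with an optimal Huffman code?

Greedily combine the two least-frequent nodes:
E(6) + F(25) → 31
A(30) + 31 → 61
C(41) + B(60) → 101
61 + D(78) → 139
101 + 139 → 240
Each symbol's bit-cost is frequency × depth; summing gives 572 bits (equivalently 31 + 61 + 101 + 139 + 240).

572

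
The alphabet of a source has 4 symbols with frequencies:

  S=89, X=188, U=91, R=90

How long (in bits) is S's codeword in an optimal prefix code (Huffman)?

3

Huffman merges, smallest pair first:
merge S(89) and R(90): 179
merge U(91) and 179: 270
merge X(188) and 270: 458
The subtree containing S is merged 3 times, so code length = 3.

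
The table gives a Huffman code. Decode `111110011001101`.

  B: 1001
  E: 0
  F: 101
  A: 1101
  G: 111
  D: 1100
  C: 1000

GDDA

Read left to right; each codeword is recognised as soon as it completes (prefix code):
  111→G | 1100→D | 1100→D | 1101→A
Decoded message: GDDA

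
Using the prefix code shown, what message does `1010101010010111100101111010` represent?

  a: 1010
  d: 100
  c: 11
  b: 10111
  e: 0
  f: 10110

Read left to right; each codeword is recognised as soon as it completes (prefix code):
  1010→a | 1010→a | 100→d | 10111→b | 100→d | 10111→b | 1010→a
Decoded message: aadbdba

aadbdba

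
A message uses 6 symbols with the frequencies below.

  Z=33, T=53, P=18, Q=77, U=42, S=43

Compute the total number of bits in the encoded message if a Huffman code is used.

668

Greedily combine the two least-frequent nodes:
P(18) + Z(33) → 51
U(42) + S(43) → 85
51 + T(53) → 104
Q(77) + 85 → 162
104 + 162 → 266
Total encoded bits = sum of merged weights = 51 + 85 + 104 + 162 + 266 = 668.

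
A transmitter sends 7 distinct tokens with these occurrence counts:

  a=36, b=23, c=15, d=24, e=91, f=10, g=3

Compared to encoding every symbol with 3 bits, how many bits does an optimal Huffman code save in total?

Fixed-length: 3 bits × 202 symbols = 606 bits.
Huffman merges:
combine g(3), f(10) → 13
combine 13, c(15) → 28
combine b(23), d(24) → 47
combine 28, a(36) → 64
combine 47, 64 → 111
combine e(91), 111 → 202
Huffman total = 13 + 28 + 47 + 64 + 111 + 202 = 465 bits.
Saving = 606 − 465 = 141 bits.

141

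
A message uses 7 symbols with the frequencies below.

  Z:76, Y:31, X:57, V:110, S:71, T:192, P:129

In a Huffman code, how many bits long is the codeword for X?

4

Huffman merges, smallest pair first:
Y(31) + X(57) → 88
S(71) + Z(76) → 147
88 + V(110) → 198
P(129) + 147 → 276
T(192) + 198 → 390
276 + 390 → 666
X sits 4 levels below the root, so its codeword is 4 bits.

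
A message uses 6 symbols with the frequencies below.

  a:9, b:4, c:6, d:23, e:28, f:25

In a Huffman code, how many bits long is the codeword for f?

Build the tree from the bottom:
b(4) + c(6) → 10
a(9) + 10 → 19
19 + d(23) → 42
f(25) + e(28) → 53
42 + 53 → 95
The subtree containing f is merged 2 times, so code length = 2.

2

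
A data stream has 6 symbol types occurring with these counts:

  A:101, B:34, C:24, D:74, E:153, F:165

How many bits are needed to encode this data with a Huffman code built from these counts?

Build the Huffman tree bottom-up:
combine C(24), B(34) → 58
combine 58, D(74) → 132
combine A(101), 132 → 233
combine E(153), F(165) → 318
combine 233, 318 → 551
Each symbol's bit-cost is frequency × depth; summing gives 1292 bits (equivalently 58 + 132 + 233 + 318 + 551).

1292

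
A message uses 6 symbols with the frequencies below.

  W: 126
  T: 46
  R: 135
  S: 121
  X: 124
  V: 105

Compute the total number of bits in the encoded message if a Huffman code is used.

1710

Build the Huffman tree bottom-up:
merge T(46) and V(105): 151
merge S(121) and X(124): 245
merge W(126) and R(135): 261
merge 151 and 245: 396
merge 261 and 396: 657
Total encoded bits = sum of merged weights = 151 + 245 + 261 + 396 + 657 = 1710.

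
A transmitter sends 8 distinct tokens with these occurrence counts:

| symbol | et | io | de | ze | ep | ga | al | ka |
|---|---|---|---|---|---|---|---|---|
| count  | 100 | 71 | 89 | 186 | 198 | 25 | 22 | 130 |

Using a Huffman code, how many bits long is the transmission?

Greedily combine the two least-frequent nodes:
combine al(22), ga(25) → 47
combine 47, io(71) → 118
combine de(89), et(100) → 189
combine 118, ka(130) → 248
combine ze(186), 189 → 375
combine ep(198), 248 → 446
combine 375, 446 → 821
The encoded length is the sum of every internal node's weight: 47 + 118 + 189 + 248 + 375 + 446 + 821 = 2244 bits.

2244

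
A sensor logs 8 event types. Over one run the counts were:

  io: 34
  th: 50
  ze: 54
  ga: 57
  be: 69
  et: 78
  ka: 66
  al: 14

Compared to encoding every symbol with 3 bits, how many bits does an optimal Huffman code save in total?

Fixed-length: 3 bits × 422 symbols = 1266 bits.
Huffman merges:
merge al(14) and io(34): 48
merge 48 and th(50): 98
merge ze(54) and ga(57): 111
merge ka(66) and be(69): 135
merge et(78) and 98: 176
merge 111 and 135: 246
merge 176 and 246: 422
Huffman total = 48 + 98 + 111 + 135 + 176 + 246 + 422 = 1236 bits.
Saving = 1266 − 1236 = 30 bits.

30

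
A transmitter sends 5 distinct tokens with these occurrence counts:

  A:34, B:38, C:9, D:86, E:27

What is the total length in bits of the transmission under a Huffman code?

Merge the two smallest weights repeatedly:
merge C(9) and E(27): 36
merge A(34) and 36: 70
merge B(38) and 70: 108
merge D(86) and 108: 194
Each symbol's bit-cost is frequency × depth; summing gives 408 bits (equivalently 36 + 70 + 108 + 194).

408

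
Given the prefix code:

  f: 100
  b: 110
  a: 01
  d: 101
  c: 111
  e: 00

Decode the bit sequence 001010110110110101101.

Read left to right; each codeword is recognised as soon as it completes (prefix code):
  00→e | 101→d | 01→a | 101→d | 101→d | 101→d | 01→a | 101→d
Decoded message: edadddad

edadddad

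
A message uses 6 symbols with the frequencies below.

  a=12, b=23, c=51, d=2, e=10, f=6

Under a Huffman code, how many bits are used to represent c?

Repeatedly merge the two smallest:
combine d(2), f(6) → 8
combine 8, e(10) → 18
combine a(12), 18 → 30
combine b(23), 30 → 53
combine c(51), 53 → 104
c sits one level below the root: a 1-bit codeword.

1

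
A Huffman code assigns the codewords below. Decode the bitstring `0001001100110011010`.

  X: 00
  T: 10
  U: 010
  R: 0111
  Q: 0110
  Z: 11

Read left to right; each codeword is recognised as soon as it completes (prefix code):
  00→X | 010→U | 0110→Q | 0110→Q | 0110→Q | 10→T
Decoded message: XUQQQT

XUQQQT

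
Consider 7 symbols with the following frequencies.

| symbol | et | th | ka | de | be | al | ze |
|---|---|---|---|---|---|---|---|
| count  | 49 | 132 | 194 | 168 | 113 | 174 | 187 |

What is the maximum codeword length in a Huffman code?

4

Merge the two lowest-weight nodes at each step:
et(49) + be(113) → 162
th(132) + 162 → 294
de(168) + al(174) → 342
ze(187) + ka(194) → 381
294 + 342 → 636
381 + 636 → 1017
The first pair merged (et, be) ends up deepest, at depth 4.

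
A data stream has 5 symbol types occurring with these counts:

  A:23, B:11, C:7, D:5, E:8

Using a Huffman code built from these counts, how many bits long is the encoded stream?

116

Merge the two smallest weights repeatedly:
D(5) + C(7) → 12
E(8) + B(11) → 19
12 + 19 → 31
A(23) + 31 → 54
The encoded length is the sum of every internal node's weight: 12 + 19 + 31 + 54 = 116 bits.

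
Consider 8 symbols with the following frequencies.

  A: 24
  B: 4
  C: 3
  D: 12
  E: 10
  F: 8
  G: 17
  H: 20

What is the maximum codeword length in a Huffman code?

5

Merge the two lowest-weight nodes at each step:
C(3) + B(4) → 7
7 + F(8) → 15
E(10) + D(12) → 22
15 + G(17) → 32
H(20) + 22 → 42
A(24) + 32 → 56
42 + 56 → 98
Maximum depth reached is 5.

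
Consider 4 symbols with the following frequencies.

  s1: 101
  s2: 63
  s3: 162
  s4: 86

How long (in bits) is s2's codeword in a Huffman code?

Huffman merges, smallest pair first:
s2(63) + s4(86) → 149
s1(101) + 149 → 250
s3(162) + 250 → 412
s2 sits 3 levels below the root, so its codeword is 3 bits.

3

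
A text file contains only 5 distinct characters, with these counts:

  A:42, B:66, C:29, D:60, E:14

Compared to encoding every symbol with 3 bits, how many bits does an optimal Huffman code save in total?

Fixed-length: 3 bits × 211 symbols = 633 bits.
Huffman merges:
combine E(14), C(29) → 43
combine A(42), 43 → 85
combine D(60), B(66) → 126
combine 85, 126 → 211
Huffman total = 43 + 85 + 126 + 211 = 465 bits.
Saving = 633 − 465 = 168 bits.

168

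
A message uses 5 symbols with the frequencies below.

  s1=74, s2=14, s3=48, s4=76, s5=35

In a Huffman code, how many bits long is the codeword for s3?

2

Huffman merges, smallest pair first:
merge s2(14) and s5(35): 49
merge s3(48) and 49: 97
merge s1(74) and s4(76): 150
merge 97 and 150: 247
The subtree containing s3 is merged 2 times, so code length = 2.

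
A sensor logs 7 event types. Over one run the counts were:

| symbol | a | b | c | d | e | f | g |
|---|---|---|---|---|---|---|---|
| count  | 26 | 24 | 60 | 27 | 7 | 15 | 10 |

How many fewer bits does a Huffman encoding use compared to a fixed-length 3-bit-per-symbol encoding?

Fixed-length: 3 bits × 169 symbols = 507 bits.
Huffman merges:
combine e(7), g(10) → 17
combine f(15), 17 → 32
combine b(24), a(26) → 50
combine d(27), 32 → 59
combine 50, 59 → 109
combine c(60), 109 → 169
Huffman total = 17 + 32 + 50 + 59 + 109 + 169 = 436 bits.
Saving = 507 − 436 = 71 bits.

71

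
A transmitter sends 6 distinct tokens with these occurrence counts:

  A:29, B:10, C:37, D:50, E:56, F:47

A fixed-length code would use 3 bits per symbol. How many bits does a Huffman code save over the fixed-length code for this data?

Fixed-length: 3 bits × 229 symbols = 687 bits.
Huffman merges:
B(10) + A(29) → 39
C(37) + 39 → 76
F(47) + D(50) → 97
E(56) + 76 → 132
97 + 132 → 229
Huffman total = 39 + 76 + 97 + 132 + 229 = 573 bits.
Saving = 687 − 573 = 114 bits.

114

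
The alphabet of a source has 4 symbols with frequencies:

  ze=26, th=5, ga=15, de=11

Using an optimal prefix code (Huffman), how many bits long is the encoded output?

104

Build the Huffman tree bottom-up:
combine th(5), de(11) → 16
combine ga(15), 16 → 31
combine ze(26), 31 → 57
Each symbol's bit-cost is frequency × depth; summing gives 104 bits (equivalently 16 + 31 + 57).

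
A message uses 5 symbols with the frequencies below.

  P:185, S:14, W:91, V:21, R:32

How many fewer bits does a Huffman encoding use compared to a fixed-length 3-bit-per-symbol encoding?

Fixed-length: 3 bits × 343 symbols = 1029 bits.
Huffman merges:
merge S(14) and V(21): 35
merge R(32) and 35: 67
merge 67 and W(91): 158
merge 158 and P(185): 343
Huffman total = 35 + 67 + 158 + 343 = 603 bits.
Saving = 1029 − 603 = 426 bits.

426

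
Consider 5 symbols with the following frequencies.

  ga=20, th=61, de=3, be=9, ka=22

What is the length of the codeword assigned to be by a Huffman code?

4

Build the tree from the bottom:
combine de(3), be(9) → 12
combine 12, ga(20) → 32
combine ka(22), 32 → 54
combine 54, th(61) → 115
be sits 4 levels below the root, so its codeword is 4 bits.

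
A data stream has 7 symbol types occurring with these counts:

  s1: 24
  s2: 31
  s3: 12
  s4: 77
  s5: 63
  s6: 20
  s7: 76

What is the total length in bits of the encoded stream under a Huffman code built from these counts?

780

Build the Huffman tree bottom-up:
merge s3(12) and s6(20): 32
merge s1(24) and s2(31): 55
merge 32 and 55: 87
merge s5(63) and s7(76): 139
merge s4(77) and 87: 164
merge 139 and 164: 303
Each symbol's bit-cost is frequency × depth; summing gives 780 bits (equivalently 32 + 55 + 87 + 139 + 164 + 303).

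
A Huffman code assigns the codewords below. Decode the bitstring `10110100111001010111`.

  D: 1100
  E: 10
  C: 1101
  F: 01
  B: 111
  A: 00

ECABAEEB

Read left to right; each codeword is recognised as soon as it completes (prefix code):
  10→E | 1101→C | 00→A | 111→B | 00→A | 10→E | 10→E | 111→B
Decoded message: ECABAEEB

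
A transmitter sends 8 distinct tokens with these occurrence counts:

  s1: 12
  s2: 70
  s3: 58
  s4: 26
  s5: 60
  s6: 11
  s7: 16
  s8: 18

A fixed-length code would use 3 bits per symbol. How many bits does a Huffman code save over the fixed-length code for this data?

Fixed-length: 3 bits × 271 symbols = 813 bits.
Huffman merges:
combine s6(11), s1(12) → 23
combine s7(16), s8(18) → 34
combine 23, s4(26) → 49
combine 34, 49 → 83
combine s3(58), s5(60) → 118
combine s2(70), 83 → 153
combine 118, 153 → 271
Huffman total = 23 + 34 + 49 + 83 + 118 + 153 + 271 = 731 bits.
Saving = 813 − 731 = 82 bits.

82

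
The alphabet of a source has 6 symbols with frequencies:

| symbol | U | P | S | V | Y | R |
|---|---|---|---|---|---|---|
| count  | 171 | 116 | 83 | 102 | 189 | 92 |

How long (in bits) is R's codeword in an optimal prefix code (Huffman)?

3

Build the tree from the bottom:
S(83) + R(92) → 175
V(102) + P(116) → 218
U(171) + 175 → 346
Y(189) + 218 → 407
346 + 407 → 753
R's leaf is at depth 3, giving a 3-bit codeword.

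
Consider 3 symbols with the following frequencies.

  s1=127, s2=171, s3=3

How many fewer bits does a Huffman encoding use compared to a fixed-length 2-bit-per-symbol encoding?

Fixed-length: 2 bits × 301 symbols = 602 bits.
Huffman merges:
merge s3(3) and s1(127): 130
merge 130 and s2(171): 301
Huffman total = 130 + 301 = 431 bits.
Saving = 602 − 431 = 171 bits.

171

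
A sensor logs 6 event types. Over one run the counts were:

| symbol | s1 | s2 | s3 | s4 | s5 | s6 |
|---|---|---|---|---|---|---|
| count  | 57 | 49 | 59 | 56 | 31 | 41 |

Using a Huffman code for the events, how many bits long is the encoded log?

Build the Huffman tree bottom-up:
merge s5(31) and s6(41): 72
merge s2(49) and s4(56): 105
merge s1(57) and s3(59): 116
merge 72 and 105: 177
merge 116 and 177: 293
The encoded length is the sum of every internal node's weight: 72 + 105 + 116 + 177 + 293 = 763 bits.

763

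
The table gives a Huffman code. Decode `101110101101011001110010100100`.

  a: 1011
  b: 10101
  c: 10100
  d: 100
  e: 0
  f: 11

abbdfdcd

Read left to right; each codeword is recognised as soon as it completes (prefix code):
  1011→a | 10101→b | 10101→b | 100→d | 11→f | 100→d | 10100→c | 100→d
Decoded message: abbdfdcd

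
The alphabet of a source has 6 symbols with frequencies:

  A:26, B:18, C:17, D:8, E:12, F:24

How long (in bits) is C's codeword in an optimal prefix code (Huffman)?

Repeatedly merge the two smallest:
D(8) + E(12) → 20
C(17) + B(18) → 35
20 + F(24) → 44
A(26) + 35 → 61
44 + 61 → 105
C's leaf is at depth 3, giving a 3-bit codeword.

3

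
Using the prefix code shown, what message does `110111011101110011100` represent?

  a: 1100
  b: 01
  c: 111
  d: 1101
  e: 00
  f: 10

Read left to right; each codeword is recognised as soon as it completes (prefix code):
  1101→d | 1101→d | 1101→d | 1100→a | 111→c | 00→e
Decoded message: dddace

dddace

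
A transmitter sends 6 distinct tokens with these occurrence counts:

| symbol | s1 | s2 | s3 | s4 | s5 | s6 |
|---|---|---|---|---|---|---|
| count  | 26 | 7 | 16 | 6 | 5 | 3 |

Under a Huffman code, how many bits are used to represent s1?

Build the tree from the bottom:
s6(3) + s5(5) → 8
s4(6) + s2(7) → 13
8 + 13 → 21
s3(16) + 21 → 37
s1(26) + 37 → 63
s1 is merged only at the final step, so code length = 1.

1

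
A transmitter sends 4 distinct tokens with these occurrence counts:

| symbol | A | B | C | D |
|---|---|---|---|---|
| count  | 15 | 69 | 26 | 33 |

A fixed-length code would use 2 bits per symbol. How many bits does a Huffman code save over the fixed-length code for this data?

28

Fixed-length: 2 bits × 143 symbols = 286 bits.
Huffman merges:
A(15) + C(26) → 41
D(33) + 41 → 74
B(69) + 74 → 143
Huffman total = 41 + 74 + 143 = 258 bits.
Saving = 286 − 258 = 28 bits.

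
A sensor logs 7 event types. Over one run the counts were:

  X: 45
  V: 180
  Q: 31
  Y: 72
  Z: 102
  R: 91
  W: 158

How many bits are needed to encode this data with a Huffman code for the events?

Greedily combine the two least-frequent nodes:
Q(31) + X(45) → 76
Y(72) + 76 → 148
R(91) + Z(102) → 193
148 + W(158) → 306
V(180) + 193 → 373
306 + 373 → 679
The encoded length is the sum of every internal node's weight: 76 + 148 + 193 + 306 + 373 + 679 = 1775 bits.

1775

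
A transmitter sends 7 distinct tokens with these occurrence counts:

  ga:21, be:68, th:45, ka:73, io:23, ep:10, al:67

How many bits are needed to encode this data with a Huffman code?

798

Greedily combine the two least-frequent nodes:
merge ep(10) and ga(21): 31
merge io(23) and 31: 54
merge th(45) and 54: 99
merge al(67) and be(68): 135
merge ka(73) and 99: 172
merge 135 and 172: 307
The encoded length is the sum of every internal node's weight: 31 + 54 + 99 + 135 + 172 + 307 = 798 bits.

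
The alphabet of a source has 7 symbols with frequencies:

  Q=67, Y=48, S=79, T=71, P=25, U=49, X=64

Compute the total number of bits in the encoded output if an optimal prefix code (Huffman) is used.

Greedily combine the two least-frequent nodes:
merge P(25) and Y(48): 73
merge U(49) and X(64): 113
merge Q(67) and T(71): 138
merge 73 and S(79): 152
merge 113 and 138: 251
merge 152 and 251: 403
The encoded length is the sum of every internal node's weight: 73 + 113 + 138 + 152 + 251 + 403 = 1130 bits.

1130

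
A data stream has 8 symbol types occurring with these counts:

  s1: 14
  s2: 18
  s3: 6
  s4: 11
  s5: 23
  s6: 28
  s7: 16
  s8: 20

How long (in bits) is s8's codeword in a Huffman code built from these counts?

3

Build the tree from the bottom:
combine s3(6), s4(11) → 17
combine s1(14), s7(16) → 30
combine 17, s2(18) → 35
combine s8(20), s5(23) → 43
combine s6(28), 30 → 58
combine 35, 43 → 78
combine 58, 78 → 136
s8's leaf is at depth 3, giving a 3-bit codeword.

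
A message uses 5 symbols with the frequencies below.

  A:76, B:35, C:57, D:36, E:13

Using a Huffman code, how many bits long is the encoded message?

Build the Huffman tree bottom-up:
merge E(13) and B(35): 48
merge D(36) and 48: 84
merge C(57) and A(76): 133
merge 84 and 133: 217
Total encoded bits = sum of merged weights = 48 + 84 + 133 + 217 = 482.

482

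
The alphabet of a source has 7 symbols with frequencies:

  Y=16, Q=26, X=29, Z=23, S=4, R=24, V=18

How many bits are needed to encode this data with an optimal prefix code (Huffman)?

385

Merge the two smallest weights repeatedly:
S(4) + Y(16) → 20
V(18) + 20 → 38
Z(23) + R(24) → 47
Q(26) + X(29) → 55
38 + 47 → 85
55 + 85 → 140
Each symbol's bit-cost is frequency × depth; summing gives 385 bits (equivalently 20 + 38 + 47 + 55 + 85 + 140).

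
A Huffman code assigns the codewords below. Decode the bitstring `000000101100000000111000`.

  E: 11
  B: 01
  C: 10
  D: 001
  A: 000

Read left to right; each codeword is recognised as soon as it completes (prefix code):
  000→A | 000→A | 10→C | 11→E | 000→A | 000→A | 001→D | 11→E | 000→A
Decoded message: AACEAADEA

AACEAADEA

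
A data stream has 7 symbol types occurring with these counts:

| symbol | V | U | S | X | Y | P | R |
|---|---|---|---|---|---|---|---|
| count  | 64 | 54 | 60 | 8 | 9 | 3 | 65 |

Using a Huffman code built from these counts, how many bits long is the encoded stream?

Build the Huffman tree bottom-up:
P(3) + X(8) → 11
Y(9) + 11 → 20
20 + U(54) → 74
S(60) + V(64) → 124
R(65) + 74 → 139
124 + 139 → 263
Total encoded bits = sum of merged weights = 11 + 20 + 74 + 124 + 139 + 263 = 631.

631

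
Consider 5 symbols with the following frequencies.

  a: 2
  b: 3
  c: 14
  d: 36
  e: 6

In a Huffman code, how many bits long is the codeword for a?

4

Repeatedly merge the two smallest:
combine a(2), b(3) → 5
combine 5, e(6) → 11
combine 11, c(14) → 25
combine 25, d(36) → 61
The subtree containing a is merged 4 times, so code length = 4.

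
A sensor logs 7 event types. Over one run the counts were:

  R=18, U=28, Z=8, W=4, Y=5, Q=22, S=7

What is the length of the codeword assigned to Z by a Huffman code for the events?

Huffman merges, smallest pair first:
merge W(4) and Y(5): 9
merge S(7) and Z(8): 15
merge 9 and 15: 24
merge R(18) and Q(22): 40
merge 24 and U(28): 52
merge 40 and 52: 92
Z's leaf is at depth 4, giving a 4-bit codeword.

4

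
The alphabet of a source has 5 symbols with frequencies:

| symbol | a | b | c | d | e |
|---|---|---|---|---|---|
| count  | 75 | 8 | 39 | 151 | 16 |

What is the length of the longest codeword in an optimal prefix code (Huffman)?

4

Merge the two lowest-weight nodes at each step:
merge b(8) and e(16): 24
merge 24 and c(39): 63
merge 63 and a(75): 138
merge 138 and d(151): 289
Maximum depth reached is 4.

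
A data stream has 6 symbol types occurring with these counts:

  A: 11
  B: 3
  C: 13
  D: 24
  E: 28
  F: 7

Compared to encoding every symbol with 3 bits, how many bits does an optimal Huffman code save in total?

55

Fixed-length: 3 bits × 86 symbols = 258 bits.
Huffman merges:
merge B(3) and F(7): 10
merge 10 and A(11): 21
merge C(13) and 21: 34
merge D(24) and E(28): 52
merge 34 and 52: 86
Huffman total = 10 + 21 + 34 + 52 + 86 = 203 bits.
Saving = 258 − 203 = 55 bits.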